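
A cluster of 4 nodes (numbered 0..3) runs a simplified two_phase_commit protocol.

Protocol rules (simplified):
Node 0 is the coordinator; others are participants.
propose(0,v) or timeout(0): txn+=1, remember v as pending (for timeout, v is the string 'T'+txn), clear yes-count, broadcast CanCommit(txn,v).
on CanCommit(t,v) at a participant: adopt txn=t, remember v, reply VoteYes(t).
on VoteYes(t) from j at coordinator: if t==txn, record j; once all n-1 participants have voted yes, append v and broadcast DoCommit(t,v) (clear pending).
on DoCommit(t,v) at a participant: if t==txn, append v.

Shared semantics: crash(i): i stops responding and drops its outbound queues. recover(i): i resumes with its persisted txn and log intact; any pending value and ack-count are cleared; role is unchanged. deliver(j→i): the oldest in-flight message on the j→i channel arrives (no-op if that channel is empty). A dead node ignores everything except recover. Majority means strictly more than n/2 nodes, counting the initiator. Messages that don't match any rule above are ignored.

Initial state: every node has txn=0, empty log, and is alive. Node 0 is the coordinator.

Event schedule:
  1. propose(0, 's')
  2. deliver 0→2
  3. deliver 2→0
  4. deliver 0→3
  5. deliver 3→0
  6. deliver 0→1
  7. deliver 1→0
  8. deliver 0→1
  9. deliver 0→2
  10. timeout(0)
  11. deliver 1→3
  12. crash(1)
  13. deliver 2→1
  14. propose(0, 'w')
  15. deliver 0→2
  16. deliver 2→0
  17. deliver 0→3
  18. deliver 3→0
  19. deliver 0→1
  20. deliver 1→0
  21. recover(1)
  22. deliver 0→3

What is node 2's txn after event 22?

after 1 — propose(0,'s'): n0:coor/t1/[-]
after 2 — deliver 0→2: n2:part/t1/[-]
after 3 — deliver 2→0: ·
after 4 — deliver 0→3: n3:part/t1/[-]
after 5 — deliver 3→0: ·
after 6 — deliver 0→1: n1:part/t1/[-]
after 7 — deliver 1→0: n0:coor/t1/[s]
after 8 — deliver 0→1: n1:part/t1/[s]
after 9 — deliver 0→2: n2:part/t1/[s]
after 10 — timeout(0): n0:coor/t2/[s]
after 11 — deliver 1→3: ·
after 12 — crash(1): n1:✗part/t1/[s]
after 13 — deliver 2→1: ·
after 14 — propose(0,'w'): n0:coor/t3/[s]
after 15 — deliver 0→2: n2:part/t2/[s]
after 16 — deliver 2→0: ·
after 17 — deliver 0→3: n3:part/t1/[s]
after 18 — deliver 3→0: ·
after 19 — deliver 0→1: ·
after 20 — deliver 1→0: ·
after 21 — recover(1): n1:part/t1/[s]
after 22 — deliver 0→3: n3:part/t2/[s]

2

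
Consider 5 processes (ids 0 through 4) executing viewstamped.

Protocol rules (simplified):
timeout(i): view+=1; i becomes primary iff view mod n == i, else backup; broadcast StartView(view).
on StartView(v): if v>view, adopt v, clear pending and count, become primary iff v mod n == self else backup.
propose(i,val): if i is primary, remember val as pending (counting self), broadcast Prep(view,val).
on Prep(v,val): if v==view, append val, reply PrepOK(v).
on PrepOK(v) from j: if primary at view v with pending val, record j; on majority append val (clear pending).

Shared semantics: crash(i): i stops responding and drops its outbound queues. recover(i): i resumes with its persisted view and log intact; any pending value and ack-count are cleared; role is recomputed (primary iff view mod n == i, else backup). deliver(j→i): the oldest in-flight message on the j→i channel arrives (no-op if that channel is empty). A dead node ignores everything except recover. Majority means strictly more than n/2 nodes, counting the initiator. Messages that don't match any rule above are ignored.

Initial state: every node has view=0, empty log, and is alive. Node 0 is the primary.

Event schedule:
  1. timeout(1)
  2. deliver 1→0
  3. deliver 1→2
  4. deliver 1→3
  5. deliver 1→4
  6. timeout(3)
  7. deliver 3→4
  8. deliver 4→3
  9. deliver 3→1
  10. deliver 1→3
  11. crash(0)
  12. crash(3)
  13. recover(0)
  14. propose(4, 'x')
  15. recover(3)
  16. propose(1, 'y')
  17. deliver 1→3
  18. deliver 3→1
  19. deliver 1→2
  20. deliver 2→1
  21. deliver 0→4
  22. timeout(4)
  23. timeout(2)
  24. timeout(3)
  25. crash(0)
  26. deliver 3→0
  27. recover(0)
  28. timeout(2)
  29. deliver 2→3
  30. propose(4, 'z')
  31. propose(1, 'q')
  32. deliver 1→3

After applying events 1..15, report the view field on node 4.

[1] timeout(1) → N1(prim v1 [-])
[2] deliver 1→0 → N0(back v1 [-])
[3] deliver 1→2 → N2(back v1 [-])
[4] deliver 1→3 → N3(back v1 [-])
[5] deliver 1→4 → N4(back v1 [-])
[6] timeout(3) → N3(back v2 [-])
[7] deliver 3→4 → N4(back v2 [-])
[8] deliver 4→3 → ∅
[9] deliver 3→1 → N1(back v2 [-])
[10] deliver 1→3 → ∅
[11] crash(0) → N0(✗back v1 [-])
[12] crash(3) → N3(✗back v2 [-])
[13] recover(0) → N0(back v1 [-])
[14] propose(4,'x') → ∅
[15] recover(3) → N3(back v2 [-])

2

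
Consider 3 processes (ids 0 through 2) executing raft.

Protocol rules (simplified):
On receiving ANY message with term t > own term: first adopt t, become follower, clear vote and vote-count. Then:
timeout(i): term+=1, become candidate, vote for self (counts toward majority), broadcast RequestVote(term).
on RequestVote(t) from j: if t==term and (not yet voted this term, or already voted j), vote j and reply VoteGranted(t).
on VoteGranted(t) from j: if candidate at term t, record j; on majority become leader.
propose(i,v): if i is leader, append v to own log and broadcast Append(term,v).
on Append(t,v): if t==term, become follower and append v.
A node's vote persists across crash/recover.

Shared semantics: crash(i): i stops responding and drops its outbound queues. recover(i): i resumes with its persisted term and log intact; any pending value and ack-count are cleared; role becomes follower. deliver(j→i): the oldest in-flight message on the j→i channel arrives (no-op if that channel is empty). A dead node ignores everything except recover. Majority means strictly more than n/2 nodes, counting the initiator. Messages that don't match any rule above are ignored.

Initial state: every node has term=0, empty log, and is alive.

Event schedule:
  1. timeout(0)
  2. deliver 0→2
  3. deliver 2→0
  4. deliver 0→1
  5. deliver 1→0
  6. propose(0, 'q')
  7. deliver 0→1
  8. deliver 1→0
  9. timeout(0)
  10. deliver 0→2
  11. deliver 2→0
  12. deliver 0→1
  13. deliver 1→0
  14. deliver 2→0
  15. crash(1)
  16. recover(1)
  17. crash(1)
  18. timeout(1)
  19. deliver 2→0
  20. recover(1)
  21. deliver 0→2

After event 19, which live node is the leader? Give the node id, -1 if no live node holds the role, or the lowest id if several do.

0

e1 timeout(0): 0[cand,t=1,-]
e2 deliver 0→2: 2[foll,t=1,-]
e3 deliver 2→0: 0[lead,t=1,-]
e4 deliver 0→1: 1[foll,t=1,-]
e5 deliver 1→0: ·
e6 propose(0,'q'): 0[lead,t=1,q]
e7 deliver 0→1: 1[foll,t=1,q]
e8 deliver 1→0: ·
e9 timeout(0): 0[cand,t=2,q]
e10 deliver 0→2: 2[foll,t=1,q]
e11 deliver 2→0: ·
e12 deliver 0→1: 1[foll,t=2,q]
e13 deliver 1→0: 0[lead,t=2,q]
e14 deliver 2→0: ·
e15 crash(1): 1[✗foll,t=2,q]
e16 recover(1): 1[foll,t=2,q]
e17 crash(1): 1[✗foll,t=2,q]
e18 timeout(1): ·
e19 deliver 2→0: ·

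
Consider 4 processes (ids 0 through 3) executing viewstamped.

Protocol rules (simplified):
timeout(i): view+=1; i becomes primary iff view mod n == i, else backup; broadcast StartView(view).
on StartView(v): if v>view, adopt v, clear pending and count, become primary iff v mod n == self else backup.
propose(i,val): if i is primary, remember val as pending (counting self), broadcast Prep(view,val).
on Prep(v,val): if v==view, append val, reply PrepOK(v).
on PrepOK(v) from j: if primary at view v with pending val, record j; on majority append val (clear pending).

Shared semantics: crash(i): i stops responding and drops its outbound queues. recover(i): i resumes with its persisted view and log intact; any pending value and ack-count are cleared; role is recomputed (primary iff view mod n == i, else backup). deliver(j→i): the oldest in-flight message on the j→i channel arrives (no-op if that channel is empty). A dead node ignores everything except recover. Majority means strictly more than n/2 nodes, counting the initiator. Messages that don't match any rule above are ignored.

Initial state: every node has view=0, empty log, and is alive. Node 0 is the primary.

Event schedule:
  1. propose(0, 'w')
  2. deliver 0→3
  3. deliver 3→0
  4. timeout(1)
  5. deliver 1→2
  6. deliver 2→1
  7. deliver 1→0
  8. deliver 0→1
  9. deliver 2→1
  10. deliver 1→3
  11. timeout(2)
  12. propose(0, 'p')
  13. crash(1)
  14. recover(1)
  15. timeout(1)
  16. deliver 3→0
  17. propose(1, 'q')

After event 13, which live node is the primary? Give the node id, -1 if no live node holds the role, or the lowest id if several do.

e1 propose(0,'w'): ·
e2 deliver 0→3: 3[back,v=0,w]
e3 deliver 3→0: ·
e4 timeout(1): 1[prim,v=1,-]
e5 deliver 1→2: 2[back,v=1,-]
e6 deliver 2→1: ·
e7 deliver 1→0: 0[back,v=1,-]
e8 deliver 0→1: ·
e9 deliver 2→1: ·
e10 deliver 1→3: 3[back,v=1,w]
e11 timeout(2): 2[prim,v=2,-]
e12 propose(0,'p'): ·
e13 crash(1): 1[✗prim,v=1,-]

2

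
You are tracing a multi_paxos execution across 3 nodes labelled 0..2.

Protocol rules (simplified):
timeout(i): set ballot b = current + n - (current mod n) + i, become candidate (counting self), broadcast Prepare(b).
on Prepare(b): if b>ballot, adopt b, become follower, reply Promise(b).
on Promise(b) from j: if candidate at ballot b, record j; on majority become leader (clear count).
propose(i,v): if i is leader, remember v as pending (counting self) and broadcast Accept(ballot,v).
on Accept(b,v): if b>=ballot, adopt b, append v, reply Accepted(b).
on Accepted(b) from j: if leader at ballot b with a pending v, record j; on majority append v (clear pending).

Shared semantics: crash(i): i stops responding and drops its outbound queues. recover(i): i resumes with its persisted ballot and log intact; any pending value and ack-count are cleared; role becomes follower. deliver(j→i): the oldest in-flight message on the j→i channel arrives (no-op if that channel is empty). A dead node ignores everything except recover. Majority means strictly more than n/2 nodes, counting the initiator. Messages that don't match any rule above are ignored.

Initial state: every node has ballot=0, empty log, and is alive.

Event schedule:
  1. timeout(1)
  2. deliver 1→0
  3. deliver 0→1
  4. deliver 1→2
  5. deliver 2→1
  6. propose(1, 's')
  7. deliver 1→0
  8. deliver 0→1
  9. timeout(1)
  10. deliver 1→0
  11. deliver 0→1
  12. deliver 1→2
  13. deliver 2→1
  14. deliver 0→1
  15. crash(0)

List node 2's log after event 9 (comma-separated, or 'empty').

empty

e1 timeout(1): 1[cand,b=4,-]
e2 deliver 1→0: 0[foll,b=4,-]
e3 deliver 0→1: 1[lead,b=4,-]
e4 deliver 1→2: 2[foll,b=4,-]
e5 deliver 2→1: ·
e6 propose(1,'s'): ·
e7 deliver 1→0: 0[foll,b=4,s]
e8 deliver 0→1: 1[lead,b=4,s]
e9 timeout(1): 1[cand,b=7,s]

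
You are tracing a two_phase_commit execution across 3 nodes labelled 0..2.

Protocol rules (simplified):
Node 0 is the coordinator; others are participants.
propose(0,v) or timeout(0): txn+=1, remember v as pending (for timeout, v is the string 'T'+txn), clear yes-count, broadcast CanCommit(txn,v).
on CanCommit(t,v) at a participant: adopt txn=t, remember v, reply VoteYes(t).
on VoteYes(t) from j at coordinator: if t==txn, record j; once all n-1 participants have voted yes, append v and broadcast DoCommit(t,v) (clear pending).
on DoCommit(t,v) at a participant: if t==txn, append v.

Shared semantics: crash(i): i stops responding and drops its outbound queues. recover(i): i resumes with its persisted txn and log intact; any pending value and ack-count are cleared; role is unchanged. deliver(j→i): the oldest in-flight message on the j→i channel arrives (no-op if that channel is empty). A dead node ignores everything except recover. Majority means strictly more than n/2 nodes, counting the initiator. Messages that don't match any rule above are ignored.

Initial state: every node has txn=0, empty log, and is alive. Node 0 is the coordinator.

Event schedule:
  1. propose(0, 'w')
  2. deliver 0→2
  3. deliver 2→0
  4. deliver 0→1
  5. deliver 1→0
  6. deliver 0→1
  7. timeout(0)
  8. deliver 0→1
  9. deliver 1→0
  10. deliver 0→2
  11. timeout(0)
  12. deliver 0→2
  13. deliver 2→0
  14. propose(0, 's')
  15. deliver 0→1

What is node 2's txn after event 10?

1

[1] propose(0,'w') → N0(coor t1 [-])
[2] deliver 0→2 → N2(part t1 [-])
[3] deliver 2→0 → ∅
[4] deliver 0→1 → N1(part t1 [-])
[5] deliver 1→0 → N0(coor t1 [w])
[6] deliver 0→1 → N1(part t1 [w])
[7] timeout(0) → N0(coor t2 [w])
[8] deliver 0→1 → N1(part t2 [w])
[9] deliver 1→0 → ∅
[10] deliver 0→2 → N2(part t1 [w])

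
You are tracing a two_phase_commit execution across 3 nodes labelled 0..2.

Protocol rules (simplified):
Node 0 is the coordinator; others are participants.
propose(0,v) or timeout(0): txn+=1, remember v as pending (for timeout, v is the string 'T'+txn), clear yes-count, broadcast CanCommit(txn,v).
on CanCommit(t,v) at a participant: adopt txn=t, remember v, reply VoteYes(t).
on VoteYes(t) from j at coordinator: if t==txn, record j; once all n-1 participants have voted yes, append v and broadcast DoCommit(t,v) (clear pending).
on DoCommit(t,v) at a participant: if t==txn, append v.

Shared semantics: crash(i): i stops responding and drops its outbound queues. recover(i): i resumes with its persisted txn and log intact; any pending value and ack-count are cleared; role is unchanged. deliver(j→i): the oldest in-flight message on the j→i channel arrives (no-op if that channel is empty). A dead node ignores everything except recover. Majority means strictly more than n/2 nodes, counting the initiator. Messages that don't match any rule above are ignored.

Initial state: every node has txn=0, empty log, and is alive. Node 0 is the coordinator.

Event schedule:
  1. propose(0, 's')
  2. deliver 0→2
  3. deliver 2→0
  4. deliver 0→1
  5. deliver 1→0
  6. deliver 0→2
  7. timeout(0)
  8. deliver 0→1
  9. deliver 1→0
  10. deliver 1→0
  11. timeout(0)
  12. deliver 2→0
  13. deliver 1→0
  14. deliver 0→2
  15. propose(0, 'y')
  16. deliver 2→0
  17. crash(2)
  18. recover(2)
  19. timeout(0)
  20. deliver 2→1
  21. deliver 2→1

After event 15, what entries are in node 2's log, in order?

1. propose(0,'s'):  <0:coor t1 ->
2. deliver 0→2:  <2:part t1 ->
3. deliver 2→0:  nop
4. deliver 0→1:  <1:part t1 ->
5. deliver 1→0:  <0:coor t1 s>
6. deliver 0→2:  <2:part t1 s>
7. timeout(0):  <0:coor t2 s>
8. deliver 0→1:  <1:part t1 s>
9. deliver 1→0:  nop
10. deliver 1→0:  nop
11. timeout(0):  <0:coor t3 s>
12. deliver 2→0:  nop
13. deliver 1→0:  nop
14. deliver 0→2:  <2:part t2 s>
15. propose(0,'y'):  <0:coor t4 s>

s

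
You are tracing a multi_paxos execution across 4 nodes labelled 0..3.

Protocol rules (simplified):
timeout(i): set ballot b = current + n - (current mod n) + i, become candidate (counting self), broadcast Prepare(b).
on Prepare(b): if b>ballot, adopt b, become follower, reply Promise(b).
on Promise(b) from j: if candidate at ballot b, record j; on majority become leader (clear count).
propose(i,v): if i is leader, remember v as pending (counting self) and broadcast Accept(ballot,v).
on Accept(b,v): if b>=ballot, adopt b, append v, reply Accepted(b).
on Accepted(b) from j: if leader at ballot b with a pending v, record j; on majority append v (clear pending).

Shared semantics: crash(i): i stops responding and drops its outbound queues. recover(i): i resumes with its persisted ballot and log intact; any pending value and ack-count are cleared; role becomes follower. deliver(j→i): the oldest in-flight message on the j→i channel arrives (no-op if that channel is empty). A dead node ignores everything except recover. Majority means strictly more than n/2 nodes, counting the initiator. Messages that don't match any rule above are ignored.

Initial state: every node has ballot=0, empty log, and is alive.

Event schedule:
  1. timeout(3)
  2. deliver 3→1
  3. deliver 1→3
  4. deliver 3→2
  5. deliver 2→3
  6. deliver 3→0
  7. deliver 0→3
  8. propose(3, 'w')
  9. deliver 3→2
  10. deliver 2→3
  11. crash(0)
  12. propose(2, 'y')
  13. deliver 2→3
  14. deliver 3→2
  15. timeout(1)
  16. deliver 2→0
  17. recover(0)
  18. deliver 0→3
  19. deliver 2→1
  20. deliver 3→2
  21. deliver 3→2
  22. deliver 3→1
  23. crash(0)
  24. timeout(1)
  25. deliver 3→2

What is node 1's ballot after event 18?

9

[1] timeout(3) → N3(cand b7 [-])
[2] deliver 3→1 → N1(foll b7 [-])
[3] deliver 1→3 → ∅
[4] deliver 3→2 → N2(foll b7 [-])
[5] deliver 2→3 → N3(lead b7 [-])
[6] deliver 3→0 → N0(foll b7 [-])
[7] deliver 0→3 → ∅
[8] propose(3,'w') → ∅
[9] deliver 3→2 → N2(foll b7 [w])
[10] deliver 2→3 → ∅
[11] crash(0) → N0(✗foll b7 [-])
[12] propose(2,'y') → ∅
[13] deliver 2→3 → ∅
[14] deliver 3→2 → ∅
[15] timeout(1) → N1(cand b9 [-])
[16] deliver 2→0 → ∅
[17] recover(0) → N0(foll b7 [-])
[18] deliver 0→3 → ∅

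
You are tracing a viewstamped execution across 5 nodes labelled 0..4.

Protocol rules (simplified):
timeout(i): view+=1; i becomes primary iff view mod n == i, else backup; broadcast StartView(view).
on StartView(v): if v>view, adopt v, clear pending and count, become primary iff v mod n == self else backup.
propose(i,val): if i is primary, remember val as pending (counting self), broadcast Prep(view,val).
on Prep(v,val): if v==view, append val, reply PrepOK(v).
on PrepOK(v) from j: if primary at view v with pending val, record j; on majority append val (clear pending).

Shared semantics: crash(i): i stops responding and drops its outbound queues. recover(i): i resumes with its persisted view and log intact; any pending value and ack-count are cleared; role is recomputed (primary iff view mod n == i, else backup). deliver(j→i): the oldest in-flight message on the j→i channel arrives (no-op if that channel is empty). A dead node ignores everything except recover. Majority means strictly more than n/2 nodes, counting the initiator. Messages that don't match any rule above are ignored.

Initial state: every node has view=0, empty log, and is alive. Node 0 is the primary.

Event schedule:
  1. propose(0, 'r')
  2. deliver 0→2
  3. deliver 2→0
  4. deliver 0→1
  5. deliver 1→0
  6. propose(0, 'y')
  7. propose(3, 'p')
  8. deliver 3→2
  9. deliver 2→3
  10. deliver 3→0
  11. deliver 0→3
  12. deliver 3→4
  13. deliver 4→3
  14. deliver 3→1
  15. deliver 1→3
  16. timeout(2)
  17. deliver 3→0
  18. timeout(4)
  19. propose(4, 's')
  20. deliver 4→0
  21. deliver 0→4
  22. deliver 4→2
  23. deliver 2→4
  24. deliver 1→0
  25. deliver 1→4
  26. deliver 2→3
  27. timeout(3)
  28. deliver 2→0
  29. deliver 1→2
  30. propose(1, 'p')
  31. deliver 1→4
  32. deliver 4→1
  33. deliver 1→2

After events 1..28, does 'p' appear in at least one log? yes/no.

no

step 1 propose(0,'r'): —
step 2 deliver 0→2: 2={back,v=0,log=r}
step 3 deliver 2→0: —
step 4 deliver 0→1: 1={back,v=0,log=r}
step 5 deliver 1→0: 0={prim,v=0,log=r}
step 6 propose(0,'y'): —
step 7 propose(3,'p'): —
step 8 deliver 3→2: —
step 9 deliver 2→3: —
step 10 deliver 3→0: —
step 11 deliver 0→3: 3={back,v=0,log=r}
step 12 deliver 3→4: —
step 13 deliver 4→3: —
step 14 deliver 3→1: —
step 15 deliver 1→3: —
step 16 timeout(2): 2={back,v=1,log=r}
step 17 deliver 3→0: —
step 18 timeout(4): 4={back,v=1,log=-}
step 19 propose(4,'s'): —
step 20 deliver 4→0: 0={back,v=1,log=r}
step 21 deliver 0→4: —
step 22 deliver 4→2: —
step 23 deliver 2→4: —
step 24 deliver 1→0: —
step 25 deliver 1→4: —
step 26 deliver 2→3: 3={back,v=1,log=r}
step 27 timeout(3): 3={back,v=2,log=r}
step 28 deliver 2→0: —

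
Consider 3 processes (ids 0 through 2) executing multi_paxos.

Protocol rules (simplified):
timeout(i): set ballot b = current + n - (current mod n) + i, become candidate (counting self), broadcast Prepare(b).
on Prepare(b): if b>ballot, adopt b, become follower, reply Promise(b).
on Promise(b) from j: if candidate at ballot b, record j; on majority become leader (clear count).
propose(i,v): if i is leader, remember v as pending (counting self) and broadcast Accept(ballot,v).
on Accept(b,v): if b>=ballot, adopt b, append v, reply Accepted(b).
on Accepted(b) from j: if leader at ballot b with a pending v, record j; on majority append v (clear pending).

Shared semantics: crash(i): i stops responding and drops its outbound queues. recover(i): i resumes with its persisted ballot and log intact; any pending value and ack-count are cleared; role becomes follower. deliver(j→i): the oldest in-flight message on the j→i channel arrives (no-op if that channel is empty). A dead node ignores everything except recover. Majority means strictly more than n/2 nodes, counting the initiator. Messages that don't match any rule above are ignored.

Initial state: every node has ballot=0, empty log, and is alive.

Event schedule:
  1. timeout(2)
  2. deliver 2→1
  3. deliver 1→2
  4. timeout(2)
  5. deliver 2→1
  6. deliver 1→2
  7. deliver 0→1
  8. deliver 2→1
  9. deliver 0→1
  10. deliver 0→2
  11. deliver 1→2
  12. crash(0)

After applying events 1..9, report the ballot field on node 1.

e1 timeout(2): 2[cand,b=5,-]
e2 deliver 2→1: 1[foll,b=5,-]
e3 deliver 1→2: 2[lead,b=5,-]
e4 timeout(2): 2[cand,b=8,-]
e5 deliver 2→1: 1[foll,b=8,-]
e6 deliver 1→2: 2[lead,b=8,-]
e7 deliver 0→1: ·
e8 deliver 2→1: ·
e9 deliver 0→1: ·

8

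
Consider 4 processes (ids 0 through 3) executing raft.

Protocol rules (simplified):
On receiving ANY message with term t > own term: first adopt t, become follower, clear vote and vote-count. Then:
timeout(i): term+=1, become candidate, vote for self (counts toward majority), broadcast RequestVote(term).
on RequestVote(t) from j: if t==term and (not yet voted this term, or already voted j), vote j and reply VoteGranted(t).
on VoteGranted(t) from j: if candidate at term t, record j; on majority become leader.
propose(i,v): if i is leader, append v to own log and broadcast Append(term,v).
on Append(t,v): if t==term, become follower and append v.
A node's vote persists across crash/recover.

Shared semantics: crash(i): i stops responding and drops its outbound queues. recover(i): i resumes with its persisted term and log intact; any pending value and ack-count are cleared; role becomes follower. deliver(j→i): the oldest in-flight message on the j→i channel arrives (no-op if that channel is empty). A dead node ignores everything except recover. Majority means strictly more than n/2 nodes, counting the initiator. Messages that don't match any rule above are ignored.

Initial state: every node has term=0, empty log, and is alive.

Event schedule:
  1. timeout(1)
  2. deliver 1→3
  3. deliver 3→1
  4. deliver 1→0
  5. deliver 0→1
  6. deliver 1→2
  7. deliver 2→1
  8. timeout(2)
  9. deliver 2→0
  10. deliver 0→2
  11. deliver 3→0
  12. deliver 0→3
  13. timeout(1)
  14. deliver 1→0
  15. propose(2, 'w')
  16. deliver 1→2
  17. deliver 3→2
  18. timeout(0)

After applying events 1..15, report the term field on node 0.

step 1 timeout(1): 1={cand,t=1,log=-}
step 2 deliver 1→3: 3={foll,t=1,log=-}
step 3 deliver 3→1: —
step 4 deliver 1→0: 0={foll,t=1,log=-}
step 5 deliver 0→1: 1={lead,t=1,log=-}
step 6 deliver 1→2: 2={foll,t=1,log=-}
step 7 deliver 2→1: —
step 8 timeout(2): 2={cand,t=2,log=-}
step 9 deliver 2→0: 0={foll,t=2,log=-}
step 10 deliver 0→2: —
step 11 deliver 3→0: —
step 12 deliver 0→3: —
step 13 timeout(1): 1={cand,t=2,log=-}
step 14 deliver 1→0: —
step 15 propose(2,'w'): —

2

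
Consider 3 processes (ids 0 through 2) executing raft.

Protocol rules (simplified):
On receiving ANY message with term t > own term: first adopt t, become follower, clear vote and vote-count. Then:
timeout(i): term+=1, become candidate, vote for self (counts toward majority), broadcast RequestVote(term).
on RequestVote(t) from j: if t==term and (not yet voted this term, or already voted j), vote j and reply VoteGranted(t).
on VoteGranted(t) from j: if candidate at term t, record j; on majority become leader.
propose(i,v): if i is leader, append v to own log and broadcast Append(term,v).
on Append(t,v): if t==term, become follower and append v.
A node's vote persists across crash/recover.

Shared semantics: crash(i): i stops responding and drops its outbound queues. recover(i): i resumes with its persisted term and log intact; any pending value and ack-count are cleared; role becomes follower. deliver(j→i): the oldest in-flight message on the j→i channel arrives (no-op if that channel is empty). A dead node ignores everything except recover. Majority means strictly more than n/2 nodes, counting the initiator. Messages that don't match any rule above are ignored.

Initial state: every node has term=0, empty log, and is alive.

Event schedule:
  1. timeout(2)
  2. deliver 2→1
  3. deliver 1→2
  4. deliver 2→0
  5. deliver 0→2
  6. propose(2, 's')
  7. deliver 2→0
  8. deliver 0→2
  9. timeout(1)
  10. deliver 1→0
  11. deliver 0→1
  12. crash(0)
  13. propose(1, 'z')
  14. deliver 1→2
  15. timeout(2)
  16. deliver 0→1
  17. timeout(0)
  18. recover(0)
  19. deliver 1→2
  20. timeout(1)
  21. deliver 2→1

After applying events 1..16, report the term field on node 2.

3

step 1 timeout(2): 2={cand,t=1,log=-}
step 2 deliver 2→1: 1={foll,t=1,log=-}
step 3 deliver 1→2: 2={lead,t=1,log=-}
step 4 deliver 2→0: 0={foll,t=1,log=-}
step 5 deliver 0→2: —
step 6 propose(2,'s'): 2={lead,t=1,log=s}
step 7 deliver 2→0: 0={foll,t=1,log=s}
step 8 deliver 0→2: —
step 9 timeout(1): 1={cand,t=2,log=-}
step 10 deliver 1→0: 0={foll,t=2,log=s}
step 11 deliver 0→1: 1={lead,t=2,log=-}
step 12 crash(0): 0={✗foll,t=2,log=s}
step 13 propose(1,'z'): 1={lead,t=2,log=z}
step 14 deliver 1→2: 2={foll,t=2,log=s}
step 15 timeout(2): 2={cand,t=3,log=s}
step 16 deliver 0→1: —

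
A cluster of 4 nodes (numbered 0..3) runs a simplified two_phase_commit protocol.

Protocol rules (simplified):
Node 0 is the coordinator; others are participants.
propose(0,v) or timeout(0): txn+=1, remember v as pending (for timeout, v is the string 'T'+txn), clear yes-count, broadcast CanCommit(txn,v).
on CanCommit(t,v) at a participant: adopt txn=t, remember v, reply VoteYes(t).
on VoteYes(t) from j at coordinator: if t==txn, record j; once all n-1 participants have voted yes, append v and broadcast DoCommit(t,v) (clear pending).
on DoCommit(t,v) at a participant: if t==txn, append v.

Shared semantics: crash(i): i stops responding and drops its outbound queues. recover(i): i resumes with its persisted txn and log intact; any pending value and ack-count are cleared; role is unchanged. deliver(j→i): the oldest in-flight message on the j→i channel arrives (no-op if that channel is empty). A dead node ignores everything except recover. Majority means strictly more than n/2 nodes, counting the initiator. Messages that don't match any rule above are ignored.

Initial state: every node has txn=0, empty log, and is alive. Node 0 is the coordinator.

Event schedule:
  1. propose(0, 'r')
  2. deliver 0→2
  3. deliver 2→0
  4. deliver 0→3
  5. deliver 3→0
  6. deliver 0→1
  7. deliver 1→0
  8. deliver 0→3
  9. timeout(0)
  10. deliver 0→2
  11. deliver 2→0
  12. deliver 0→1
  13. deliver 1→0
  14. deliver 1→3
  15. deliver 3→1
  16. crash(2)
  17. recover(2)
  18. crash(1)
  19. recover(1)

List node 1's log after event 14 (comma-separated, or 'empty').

r

[1] propose(0,'r') → N0(coor t1 [-])
[2] deliver 0→2 → N2(part t1 [-])
[3] deliver 2→0 → ∅
[4] deliver 0→3 → N3(part t1 [-])
[5] deliver 3→0 → ∅
[6] deliver 0→1 → N1(part t1 [-])
[7] deliver 1→0 → N0(coor t1 [r])
[8] deliver 0→3 → N3(part t1 [r])
[9] timeout(0) → N0(coor t2 [r])
[10] deliver 0→2 → N2(part t1 [r])
[11] deliver 2→0 → ∅
[12] deliver 0→1 → N1(part t1 [r])
[13] deliver 1→0 → ∅
[14] deliver 1→3 → ∅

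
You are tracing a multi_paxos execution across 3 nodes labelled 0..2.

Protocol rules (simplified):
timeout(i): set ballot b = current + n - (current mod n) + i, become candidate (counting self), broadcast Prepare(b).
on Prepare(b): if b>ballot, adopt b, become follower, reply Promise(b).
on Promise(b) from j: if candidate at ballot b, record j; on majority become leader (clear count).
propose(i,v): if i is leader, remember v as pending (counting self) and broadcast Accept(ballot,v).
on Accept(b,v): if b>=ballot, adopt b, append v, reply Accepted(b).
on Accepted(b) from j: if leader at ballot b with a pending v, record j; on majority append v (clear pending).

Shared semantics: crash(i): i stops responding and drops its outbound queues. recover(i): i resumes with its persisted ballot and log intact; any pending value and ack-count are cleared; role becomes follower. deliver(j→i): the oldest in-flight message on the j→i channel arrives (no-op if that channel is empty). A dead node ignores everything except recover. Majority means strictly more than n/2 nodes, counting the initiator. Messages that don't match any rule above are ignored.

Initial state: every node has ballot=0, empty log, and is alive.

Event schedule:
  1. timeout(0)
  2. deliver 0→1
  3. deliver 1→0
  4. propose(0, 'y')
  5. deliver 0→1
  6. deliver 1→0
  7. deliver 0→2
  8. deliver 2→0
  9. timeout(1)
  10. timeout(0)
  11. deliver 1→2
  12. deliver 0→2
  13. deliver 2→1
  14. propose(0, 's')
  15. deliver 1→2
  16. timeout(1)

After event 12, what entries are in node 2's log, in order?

1. timeout(0):  <0:cand b3 ->
2. deliver 0→1:  <1:foll b3 ->
3. deliver 1→0:  <0:lead b3 ->
4. propose(0,'y'):  nop
5. deliver 0→1:  <1:foll b3 y>
6. deliver 1→0:  <0:lead b3 y>
7. deliver 0→2:  <2:foll b3 ->
8. deliver 2→0:  nop
9. timeout(1):  <1:cand b7 y>
10. timeout(0):  <0:cand b6 y>
11. deliver 1→2:  <2:foll b7 ->
12. deliver 0→2:  nop

empty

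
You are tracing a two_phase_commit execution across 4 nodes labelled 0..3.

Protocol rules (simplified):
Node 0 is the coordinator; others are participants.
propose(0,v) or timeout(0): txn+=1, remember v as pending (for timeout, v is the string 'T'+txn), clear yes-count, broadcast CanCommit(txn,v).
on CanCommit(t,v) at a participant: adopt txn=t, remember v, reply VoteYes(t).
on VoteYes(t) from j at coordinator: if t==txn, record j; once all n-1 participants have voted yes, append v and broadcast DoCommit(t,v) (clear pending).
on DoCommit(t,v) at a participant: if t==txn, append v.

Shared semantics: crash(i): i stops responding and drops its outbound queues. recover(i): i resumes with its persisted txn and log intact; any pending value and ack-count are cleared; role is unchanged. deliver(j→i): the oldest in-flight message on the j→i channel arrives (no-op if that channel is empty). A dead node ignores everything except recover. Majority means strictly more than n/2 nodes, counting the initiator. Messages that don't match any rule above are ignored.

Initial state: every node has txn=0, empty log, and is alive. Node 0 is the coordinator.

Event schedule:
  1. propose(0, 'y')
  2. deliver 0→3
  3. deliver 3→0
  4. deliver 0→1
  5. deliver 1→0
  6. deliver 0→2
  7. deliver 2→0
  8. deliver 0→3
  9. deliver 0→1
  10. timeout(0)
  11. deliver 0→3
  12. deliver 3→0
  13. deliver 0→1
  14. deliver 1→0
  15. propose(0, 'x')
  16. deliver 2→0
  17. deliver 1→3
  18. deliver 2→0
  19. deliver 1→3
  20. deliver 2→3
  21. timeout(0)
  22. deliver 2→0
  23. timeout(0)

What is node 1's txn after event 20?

2

after 1 — propose(0,'y'): n0:coor/t1/[-]
after 2 — deliver 0→3: n3:part/t1/[-]
after 3 — deliver 3→0: ·
after 4 — deliver 0→1: n1:part/t1/[-]
after 5 — deliver 1→0: ·
after 6 — deliver 0→2: n2:part/t1/[-]
after 7 — deliver 2→0: n0:coor/t1/[y]
after 8 — deliver 0→3: n3:part/t1/[y]
after 9 — deliver 0→1: n1:part/t1/[y]
after 10 — timeout(0): n0:coor/t2/[y]
after 11 — deliver 0→3: n3:part/t2/[y]
after 12 — deliver 3→0: ·
after 13 — deliver 0→1: n1:part/t2/[y]
after 14 — deliver 1→0: ·
after 15 — propose(0,'x'): n0:coor/t3/[y]
after 16 — deliver 2→0: ·
after 17 — deliver 1→3: ·
after 18 — deliver 2→0: ·
after 19 — deliver 1→3: ·
after 20 — deliver 2→3: ·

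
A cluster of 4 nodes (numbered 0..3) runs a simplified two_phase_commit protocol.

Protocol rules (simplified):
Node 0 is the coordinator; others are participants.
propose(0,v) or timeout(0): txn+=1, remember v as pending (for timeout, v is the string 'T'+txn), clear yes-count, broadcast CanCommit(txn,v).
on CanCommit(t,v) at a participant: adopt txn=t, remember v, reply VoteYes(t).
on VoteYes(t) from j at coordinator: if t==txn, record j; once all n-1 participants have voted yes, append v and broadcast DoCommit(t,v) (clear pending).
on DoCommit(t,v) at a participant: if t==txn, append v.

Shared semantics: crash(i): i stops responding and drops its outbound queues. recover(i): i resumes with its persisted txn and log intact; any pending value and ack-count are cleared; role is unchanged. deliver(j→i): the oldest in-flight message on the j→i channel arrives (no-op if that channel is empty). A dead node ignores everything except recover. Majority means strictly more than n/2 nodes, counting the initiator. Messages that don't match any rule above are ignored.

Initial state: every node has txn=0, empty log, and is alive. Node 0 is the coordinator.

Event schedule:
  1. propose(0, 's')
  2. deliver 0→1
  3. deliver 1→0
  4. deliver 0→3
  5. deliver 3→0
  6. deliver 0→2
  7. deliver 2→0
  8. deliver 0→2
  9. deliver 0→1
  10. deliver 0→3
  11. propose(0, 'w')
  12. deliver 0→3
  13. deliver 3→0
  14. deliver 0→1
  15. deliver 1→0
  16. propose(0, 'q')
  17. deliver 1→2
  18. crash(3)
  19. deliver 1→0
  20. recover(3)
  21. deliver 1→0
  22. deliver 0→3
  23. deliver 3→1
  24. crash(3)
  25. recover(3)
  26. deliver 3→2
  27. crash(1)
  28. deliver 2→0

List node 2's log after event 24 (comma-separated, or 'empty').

s

[1] propose(0,'s') → N0(coor t1 [-])
[2] deliver 0→1 → N1(part t1 [-])
[3] deliver 1→0 → ∅
[4] deliver 0→3 → N3(part t1 [-])
[5] deliver 3→0 → ∅
[6] deliver 0→2 → N2(part t1 [-])
[7] deliver 2→0 → N0(coor t1 [s])
[8] deliver 0→2 → N2(part t1 [s])
[9] deliver 0→1 → N1(part t1 [s])
[10] deliver 0→3 → N3(part t1 [s])
[11] propose(0,'w') → N0(coor t2 [s])
[12] deliver 0→3 → N3(part t2 [s])
[13] deliver 3→0 → ∅
[14] deliver 0→1 → N1(part t2 [s])
[15] deliver 1→0 → ∅
[16] propose(0,'q') → N0(coor t3 [s])
[17] deliver 1→2 → ∅
[18] crash(3) → N3(✗part t2 [s])
[19] deliver 1→0 → ∅
[20] recover(3) → N3(part t2 [s])
[21] deliver 1→0 → ∅
[22] deliver 0→3 → N3(part t3 [s])
[23] deliver 3→1 → ∅
[24] crash(3) → N3(✗part t3 [s])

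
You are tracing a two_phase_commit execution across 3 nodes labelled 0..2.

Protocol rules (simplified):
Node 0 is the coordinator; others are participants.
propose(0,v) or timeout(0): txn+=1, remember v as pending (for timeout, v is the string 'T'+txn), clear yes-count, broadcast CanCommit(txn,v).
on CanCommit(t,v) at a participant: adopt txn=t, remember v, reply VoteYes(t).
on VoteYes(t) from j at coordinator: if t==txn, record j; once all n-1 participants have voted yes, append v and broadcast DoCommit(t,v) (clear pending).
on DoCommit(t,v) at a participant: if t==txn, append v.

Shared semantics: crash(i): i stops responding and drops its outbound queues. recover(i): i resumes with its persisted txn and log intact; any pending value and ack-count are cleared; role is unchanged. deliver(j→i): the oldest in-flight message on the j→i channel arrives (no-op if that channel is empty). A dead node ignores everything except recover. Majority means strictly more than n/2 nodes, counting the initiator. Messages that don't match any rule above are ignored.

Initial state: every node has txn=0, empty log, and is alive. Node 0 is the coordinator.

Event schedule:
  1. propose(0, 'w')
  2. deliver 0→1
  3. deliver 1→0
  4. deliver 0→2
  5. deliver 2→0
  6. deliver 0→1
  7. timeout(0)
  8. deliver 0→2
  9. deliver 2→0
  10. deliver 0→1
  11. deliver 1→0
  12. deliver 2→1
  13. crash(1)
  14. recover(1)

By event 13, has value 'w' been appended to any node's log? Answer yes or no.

step 1 propose(0,'w'): 0={coor,t=1,log=-}
step 2 deliver 0→1: 1={part,t=1,log=-}
step 3 deliver 1→0: —
step 4 deliver 0→2: 2={part,t=1,log=-}
step 5 deliver 2→0: 0={coor,t=1,log=w}
step 6 deliver 0→1: 1={part,t=1,log=w}
step 7 timeout(0): 0={coor,t=2,log=w}
step 8 deliver 0→2: 2={part,t=1,log=w}
step 9 deliver 2→0: —
step 10 deliver 0→1: 1={part,t=2,log=w}
step 11 deliver 1→0: —
step 12 deliver 2→1: —
step 13 crash(1): 1={✗part,t=2,log=w}

yes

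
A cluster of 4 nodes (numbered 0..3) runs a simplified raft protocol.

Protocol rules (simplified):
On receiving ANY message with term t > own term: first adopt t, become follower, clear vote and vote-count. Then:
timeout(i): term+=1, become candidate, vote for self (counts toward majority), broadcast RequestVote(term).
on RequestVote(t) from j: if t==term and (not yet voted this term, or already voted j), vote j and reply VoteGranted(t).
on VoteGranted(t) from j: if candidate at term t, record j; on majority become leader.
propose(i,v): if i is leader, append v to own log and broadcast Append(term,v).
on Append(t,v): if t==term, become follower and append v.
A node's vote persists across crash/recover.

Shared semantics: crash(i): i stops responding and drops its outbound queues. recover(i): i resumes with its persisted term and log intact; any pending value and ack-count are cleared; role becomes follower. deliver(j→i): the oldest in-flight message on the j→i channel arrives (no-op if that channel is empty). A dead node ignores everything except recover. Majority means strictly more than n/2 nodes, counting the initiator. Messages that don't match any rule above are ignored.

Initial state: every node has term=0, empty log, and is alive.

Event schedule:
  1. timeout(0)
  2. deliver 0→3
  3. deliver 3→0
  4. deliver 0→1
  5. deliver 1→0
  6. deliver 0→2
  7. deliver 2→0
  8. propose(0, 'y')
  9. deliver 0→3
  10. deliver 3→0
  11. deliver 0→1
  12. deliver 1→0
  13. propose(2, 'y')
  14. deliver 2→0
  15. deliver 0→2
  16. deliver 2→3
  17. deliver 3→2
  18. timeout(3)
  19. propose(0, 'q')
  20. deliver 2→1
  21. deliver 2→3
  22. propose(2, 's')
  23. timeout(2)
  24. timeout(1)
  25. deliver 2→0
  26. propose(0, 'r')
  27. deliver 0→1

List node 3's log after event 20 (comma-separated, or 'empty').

y

step 1 timeout(0): 0={cand,t=1,log=-}
step 2 deliver 0→3: 3={foll,t=1,log=-}
step 3 deliver 3→0: —
step 4 deliver 0→1: 1={foll,t=1,log=-}
step 5 deliver 1→0: 0={lead,t=1,log=-}
step 6 deliver 0→2: 2={foll,t=1,log=-}
step 7 deliver 2→0: —
step 8 propose(0,'y'): 0={lead,t=1,log=y}
step 9 deliver 0→3: 3={foll,t=1,log=y}
step 10 deliver 3→0: —
step 11 deliver 0→1: 1={foll,t=1,log=y}
step 12 deliver 1→0: —
step 13 propose(2,'y'): —
step 14 deliver 2→0: —
step 15 deliver 0→2: 2={foll,t=1,log=y}
step 16 deliver 2→3: —
step 17 deliver 3→2: —
step 18 timeout(3): 3={cand,t=2,log=y}
step 19 propose(0,'q'): 0={lead,t=1,log=y,q}
step 20 deliver 2→1: —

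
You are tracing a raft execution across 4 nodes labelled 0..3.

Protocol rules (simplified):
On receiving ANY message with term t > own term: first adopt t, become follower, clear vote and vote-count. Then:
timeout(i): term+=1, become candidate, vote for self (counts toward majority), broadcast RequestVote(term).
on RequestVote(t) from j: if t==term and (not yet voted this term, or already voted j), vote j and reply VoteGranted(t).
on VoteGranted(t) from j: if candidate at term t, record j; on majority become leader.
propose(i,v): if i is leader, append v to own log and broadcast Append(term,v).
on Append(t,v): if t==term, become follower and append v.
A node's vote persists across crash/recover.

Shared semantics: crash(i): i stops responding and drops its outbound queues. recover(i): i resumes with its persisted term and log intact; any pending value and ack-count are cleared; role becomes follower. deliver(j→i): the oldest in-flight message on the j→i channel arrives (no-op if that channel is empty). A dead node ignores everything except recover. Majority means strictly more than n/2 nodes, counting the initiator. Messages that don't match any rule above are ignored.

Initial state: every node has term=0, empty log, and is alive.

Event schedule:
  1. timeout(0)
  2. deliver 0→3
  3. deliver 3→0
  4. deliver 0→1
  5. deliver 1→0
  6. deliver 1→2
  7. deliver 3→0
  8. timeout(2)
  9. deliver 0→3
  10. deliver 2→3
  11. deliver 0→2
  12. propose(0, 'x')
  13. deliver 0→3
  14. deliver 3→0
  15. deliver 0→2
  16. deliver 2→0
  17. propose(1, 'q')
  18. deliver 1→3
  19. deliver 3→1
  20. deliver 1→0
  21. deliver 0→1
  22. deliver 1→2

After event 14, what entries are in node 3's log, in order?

e1 timeout(0): 0[cand,t=1,-]
e2 deliver 0→3: 3[foll,t=1,-]
e3 deliver 3→0: ·
e4 deliver 0→1: 1[foll,t=1,-]
e5 deliver 1→0: 0[lead,t=1,-]
e6 deliver 1→2: ·
e7 deliver 3→0: ·
e8 timeout(2): 2[cand,t=1,-]
e9 deliver 0→3: ·
e10 deliver 2→3: ·
e11 deliver 0→2: ·
e12 propose(0,'x'): 0[lead,t=1,x]
e13 deliver 0→3: 3[foll,t=1,x]
e14 deliver 3→0: ·

x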